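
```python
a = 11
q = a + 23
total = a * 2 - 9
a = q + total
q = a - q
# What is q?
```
Trace:
  a=11
  a=11, q=34
  a=11, q=34, total=13
  a=47, q=34, total=13
  a=47, q=13, total=13

Final answer: 13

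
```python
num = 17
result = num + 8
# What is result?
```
Trace:
  num=17
  num=17, result=25

Final answer: 25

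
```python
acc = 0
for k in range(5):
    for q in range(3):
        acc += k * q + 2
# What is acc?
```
Trace:
  acc=0
  acc=2, k=0, q=0
  acc=4, k=0, q=1
  acc=6, k=0, q=2
  acc=8, k=1, q=0
  acc=11, k=1, q=1
  acc=15, k=1, q=2
  acc=17, k=2, q=0
  acc=21, k=2, q=1
  acc=27, k=2, q=2
  acc=29, k=3, q=0
  acc=34, k=3, q=1
  acc=42, k=3, q=2
  acc=44, k=4, q=0
  acc=50, k=4, q=1
  acc=60, k=4, q=2

Final answer: 60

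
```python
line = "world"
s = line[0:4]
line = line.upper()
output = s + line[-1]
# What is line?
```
Trace:
  line='world'
  line='world', s='worl'
  line='WORLD', s='worl'
  line='WORLD', s='worl', output='worlD'

Final answer: 'WORLD'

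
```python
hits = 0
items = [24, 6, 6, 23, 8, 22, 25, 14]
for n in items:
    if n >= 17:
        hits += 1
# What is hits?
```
Trace:
  hits=0
  hits=1, n=24
  hits=1, n=6
  hits=1, n=6
  hits=2, n=23
  hits=2, n=8
  hits=3, n=22
  hits=4, n=25
  hits=4, n=14

Final answer: 4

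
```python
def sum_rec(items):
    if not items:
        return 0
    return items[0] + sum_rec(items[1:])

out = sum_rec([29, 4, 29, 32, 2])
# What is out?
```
Call trace:
sum_rec(items=[29, 4, 29, 32, 2])
  sum_rec(items=[4, 29, 32, 2])
    sum_rec(items=[29, 32, 2])
      sum_rec(items=[32, 2])
        sum_rec(items=[2])
          sum_rec(items=[])
          -> return 0
        -> return 2
      -> return 34
    -> return 63
  -> return 67
-> return 96

Final answer: 96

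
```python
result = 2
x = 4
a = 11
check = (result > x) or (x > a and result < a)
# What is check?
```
Trace:
  result=2
  result=2, x=4
  result=2, x=4, a=11
  result=2, x=4, a=11, check=False

Final answer: False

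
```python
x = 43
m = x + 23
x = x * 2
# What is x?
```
Trace:
  x=43
  x=43, m=66
  x=86, m=66

Final answer: 86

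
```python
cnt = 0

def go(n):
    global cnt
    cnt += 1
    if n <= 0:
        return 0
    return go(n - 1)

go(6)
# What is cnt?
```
Call trace:
go(n=6)
  go(n=5)
    go(n=4)
      go(n=3)
        go(n=2)
          go(n=1)
            go(n=0)
            -> return 0
          -> return 0
        -> return 0
      -> return 0
    -> return 0
  -> return 0
-> return 0

cnt is incremented once per call. go is entered once for each n = 6, 5, 4, 3, 2, 1, 0 (the n <= 0 call returns without recursing), i.e. 6 + 1 calls.
cnt = 7

Final answer: 7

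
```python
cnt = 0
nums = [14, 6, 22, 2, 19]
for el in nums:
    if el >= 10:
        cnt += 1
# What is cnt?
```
Trace:
  cnt=0
  cnt=1, el=14
  cnt=1, el=6
  cnt=2, el=22
  cnt=2, el=2
  cnt=3, el=19

Final answer: 3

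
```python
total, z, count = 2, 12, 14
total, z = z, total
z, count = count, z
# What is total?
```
Trace:
  total=2, z=12, count=14
  total=12, z=2, count=14
  total=12, z=14, count=2

Final answer: 12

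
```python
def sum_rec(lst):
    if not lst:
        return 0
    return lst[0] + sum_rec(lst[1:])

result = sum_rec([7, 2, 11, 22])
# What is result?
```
Call trace:
sum_rec(lst=[7, 2, 11, 22])
  sum_rec(lst=[2, 11, 22])
    sum_rec(lst=[11, 22])
      sum_rec(lst=[22])
        sum_rec(lst=[])
        -> return 0
      -> return 22
    -> return 33
  -> return 35
-> return 42

Final answer: 42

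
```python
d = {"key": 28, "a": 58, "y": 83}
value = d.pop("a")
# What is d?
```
Trace:
  d={'key': 28, 'a': 58, 'y': 83}
  d={'key': 28, 'y': 83}, value=58

Final answer: {'key': 28, 'y': 83}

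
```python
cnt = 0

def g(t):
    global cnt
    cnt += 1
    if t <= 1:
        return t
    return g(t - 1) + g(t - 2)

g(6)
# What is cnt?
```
Call trace (a repeated sub-call is expanded the first time; later identical calls just restate its return value):
g(t=6)
  g(t=5)
    g(t=4)
      g(t=3)
        g(t=2)
          g(t=1)
          -> return 1
          g(t=0)
          -> return 0
        -> return 1
        g(t=1)
        -> return 1
      -> return 2
      g(t=2) -> return 1  (same call as traced above)
    -> return 3
    g(t=3) -> return 2  (same call as traced above)
  -> return 5
  g(t=4) -> return 3  (same call as traced above)
-> return 8

cnt is incremented once per call, so count the calls in each subtree. Let C(t) = number of calls made by g(t).
C(0) = C(1) = 1 (base case, no recursion); C(t) = 1 + C(t - 1) + C(t - 2) otherwise.
C(2) = 1 + C(1) + C(0) = 1 + 1 + 1 = 3
C(3) = 1 + C(2) + C(1) = 1 + 3 + 1 = 5
C(4) = 1 + C(3) + C(2) = 1 + 5 + 3 = 9
C(5) = 1 + C(4) + C(3) = 1 + 9 + 5 = 15
C(6) = 1 + C(5) + C(4) = 1 + 15 + 9 = 25
cnt = C(6) = 25

Final answer: 25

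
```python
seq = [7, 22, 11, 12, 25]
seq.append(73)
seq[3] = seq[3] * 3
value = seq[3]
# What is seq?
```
Trace:
  seq=[7, 22, 11, 12, 25]
  seq=[7, 22, 11, 12, 25, 73]
  seq=[7, 22, 11, 36, 25, 73]
  seq=[7, 22, 11, 36, 25, 73], value=36

Final answer: [7, 22, 11, 36, 25, 73]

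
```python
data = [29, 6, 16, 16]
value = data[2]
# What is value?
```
Trace:
  data=[29, 6, 16, 16]
  data=[29, 6, 16, 16], value=16

Final answer: 16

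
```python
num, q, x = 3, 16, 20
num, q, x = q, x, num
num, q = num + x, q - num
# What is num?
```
Trace:
  num=3, q=16, x=20
  num=16, q=20, x=3
  num=19, q=4, x=3

Final answer: 19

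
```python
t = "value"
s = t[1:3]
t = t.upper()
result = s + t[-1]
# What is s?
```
Trace:
  t='value'
  t='value', s='al'
  t='VALUE', s='al'
  t='VALUE', s='al', result='alE'

Final answer: 'al'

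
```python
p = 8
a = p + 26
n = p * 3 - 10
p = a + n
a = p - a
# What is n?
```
Trace:
  p=8
  p=8, a=34
  p=8, a=34, n=14
  p=48, a=34, n=14
  p=48, a=14, n=14

Final answer: 14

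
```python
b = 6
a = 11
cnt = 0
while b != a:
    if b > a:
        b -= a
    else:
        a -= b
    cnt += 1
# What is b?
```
Trace:
  b=6
  b=6, a=11
  b=6, a=11, cnt=0
  b=6, a=5, cnt=1
  b=1, a=5, cnt=2
  b=1, a=4, cnt=3
  b=1, a=3, cnt=4
  b=1, a=2, cnt=5
  b=1, a=1, cnt=6

Final answer: 1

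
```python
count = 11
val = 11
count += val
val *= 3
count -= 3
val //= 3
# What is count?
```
Trace:
  count=11
  count=11, val=11
  count=22, val=11
  count=22, val=33
  count=19, val=33
  count=19, val=11

Final answer: 19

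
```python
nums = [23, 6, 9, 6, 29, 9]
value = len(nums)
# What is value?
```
Trace:
  nums=[23, 6, 9, 6, 29, 9]
  nums=[23, 6, 9, 6, 29, 9], value=6

Final answer: 6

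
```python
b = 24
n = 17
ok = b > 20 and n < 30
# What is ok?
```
Trace:
  b=24
  b=24, n=17
  b=24, n=17, ok=True

Final answer: True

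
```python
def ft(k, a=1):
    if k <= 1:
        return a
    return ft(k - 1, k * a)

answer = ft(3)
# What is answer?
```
Call trace:
ft(k=3, a=1)
  ft(k=2, a=3)
    ft(k=1, a=6)
    -> return 6
  -> return 6
-> return 6

Final answer: 6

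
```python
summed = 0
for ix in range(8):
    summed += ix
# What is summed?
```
Trace:
  summed=0
  summed=0, ix=0
  summed=1, ix=1
  summed=3, ix=2
  summed=6, ix=3
  summed=10, ix=4
  summed=15, ix=5
  summed=21, ix=6
  summed=28, ix=7

Final answer: 28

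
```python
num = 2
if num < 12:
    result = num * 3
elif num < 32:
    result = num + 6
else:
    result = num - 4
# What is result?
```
Trace:
  num=2
  num=2, result=6

Final answer: 6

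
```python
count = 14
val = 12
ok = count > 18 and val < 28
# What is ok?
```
Trace:
  count=14
  count=14, val=12
  count=14, val=12, ok=False

Final answer: False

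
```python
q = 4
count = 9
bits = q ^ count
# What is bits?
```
Trace:
  q=4
  q=4, count=9
  q=4, count=9, bits=13

Final answer: 13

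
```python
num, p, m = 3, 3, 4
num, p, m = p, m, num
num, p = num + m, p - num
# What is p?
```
Trace:
  num=3, p=3, m=4
  num=3, p=4, m=3
  num=6, p=1, m=3

Final answer: 1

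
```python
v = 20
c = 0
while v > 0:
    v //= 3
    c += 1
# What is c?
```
Trace:
  v=20
  v=20, c=0
  v=6, c=1
  v=2, c=2
  v=0, c=3

Final answer: 3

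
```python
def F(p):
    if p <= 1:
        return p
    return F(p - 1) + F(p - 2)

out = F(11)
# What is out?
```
Call trace (a repeated sub-call is expanded the first time; later identical calls just restate its return value):
F(p=11)
  F(p=10)
    F(p=9)
      F(p=8)
        F(p=7)
          F(p=6)
            F(p=5)
              F(p=4)
                F(p=3)
                  F(p=2)
                    F(p=1)
                    -> return 1
                    F(p=0)
                    -> return 0
                  -> return 1
                  F(p=1)
                  -> return 1
                -> return 2
                F(p=2) -> return 1  (same call as traced above)
              -> return 3
              F(p=3) -> return 2  (same call as traced above)
            -> return 5
            F(p=4) -> return 3  (same call as traced above)
          -> return 8
          F(p=5) -> return 5  (same call as traced above)
        -> return 13
        F(p=6) -> return 8  (same call as traced above)
      -> return 21
      F(p=7) -> return 13  (same call as traced above)
    -> return 34
    F(p=8) -> return 21  (same call as traced above)
  -> return 55
  F(p=9) -> return 34  (same call as traced above)
-> return 89

Final answer: 89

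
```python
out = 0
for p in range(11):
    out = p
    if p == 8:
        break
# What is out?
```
Trace:
  out=0
  out=0, p=0
  out=1, p=1
  out=2, p=2
  out=3, p=3
  out=4, p=4
  out=5, p=5
  out=6, p=6
  out=7, p=7
  out=8, p=8

Final answer: 8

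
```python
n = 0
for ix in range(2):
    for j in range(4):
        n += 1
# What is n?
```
Trace:
  n=0
  n=1, ix=0, j=0
  n=2, ix=0, j=1
  n=3, ix=0, j=2
  n=4, ix=0, j=3
  n=5, ix=1, j=0
  n=6, ix=1, j=1
  n=7, ix=1, j=2
  n=8, ix=1, j=3

Final answer: 8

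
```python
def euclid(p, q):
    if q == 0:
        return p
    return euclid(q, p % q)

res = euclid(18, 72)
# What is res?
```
Call trace:
euclid(p=18, q=72)
  euclid(p=72, q=18)
    euclid(p=18, q=0)
    -> return 18
  -> return 18
-> return 18

Final answer: 18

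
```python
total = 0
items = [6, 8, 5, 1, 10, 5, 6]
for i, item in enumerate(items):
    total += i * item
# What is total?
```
Trace:
  total=0
  total=0, i=0, item=6
  total=8, i=1, item=8
  total=18, i=2, item=5
  total=21, i=3, item=1
  total=61, i=4, item=10
  total=86, i=5, item=5
  total=122, i=6, item=6

Final answer: 122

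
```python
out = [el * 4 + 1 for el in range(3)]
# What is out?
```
Trace:
  el=0
  el=1
  el=2
  out=[1, 5, 9]

Final answer: [1, 5, 9]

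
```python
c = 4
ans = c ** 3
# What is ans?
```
Trace:
  c=4
  c=4, ans=64

Final answer: 64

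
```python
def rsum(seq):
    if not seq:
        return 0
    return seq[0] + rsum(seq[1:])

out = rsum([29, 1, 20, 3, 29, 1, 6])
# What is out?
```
Call trace:
rsum(seq=[29, 1, 20, 3, 29, 1, 6])
  rsum(seq=[1, 20, 3, 29, 1, 6])
    rsum(seq=[20, 3, 29, 1, 6])
      rsum(seq=[3, 29, 1, 6])
        rsum(seq=[29, 1, 6])
          rsum(seq=[1, 6])
            rsum(seq=[6])
              rsum(seq=[])
              -> return 0
            -> return 6
          -> return 7
        -> return 36
      -> return 39
    -> return 59
  -> return 60
-> return 89

Final answer: 89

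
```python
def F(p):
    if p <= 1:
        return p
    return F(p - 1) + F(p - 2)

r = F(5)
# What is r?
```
Call trace (a repeated sub-call is expanded the first time; later identical calls just restate its return value):
F(p=5)
  F(p=4)
    F(p=3)
      F(p=2)
        F(p=1)
        -> return 1
        F(p=0)
        -> return 0
      -> return 1
      F(p=1)
      -> return 1
    -> return 2
    F(p=2) -> return 1  (same call as traced above)
  -> return 3
  F(p=3) -> return 2  (same call as traced above)
-> return 5

Final answer: 5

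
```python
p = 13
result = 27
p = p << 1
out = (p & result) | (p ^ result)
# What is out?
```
Trace:
  p=13
  p=13, result=27
  p=26, result=27
  p=26, result=27, out=27

Final answer: 27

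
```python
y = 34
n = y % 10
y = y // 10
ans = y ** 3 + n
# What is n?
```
Trace:
  y=34
  y=34, n=4
  y=3, n=4
  y=3, n=4, ans=31

Final answer: 4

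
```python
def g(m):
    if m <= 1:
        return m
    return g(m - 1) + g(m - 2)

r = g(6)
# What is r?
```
Call trace (a repeated sub-call is expanded the first time; later identical calls just restate its return value):
g(m=6)
  g(m=5)
    g(m=4)
      g(m=3)
        g(m=2)
          g(m=1)
          -> return 1
          g(m=0)
          -> return 0
        -> return 1
        g(m=1)
        -> return 1
      -> return 2
      g(m=2) -> return 1  (same call as traced above)
    -> return 3
    g(m=3) -> return 2  (same call as traced above)
  -> return 5
  g(m=4) -> return 3  (same call as traced above)
-> return 8

Final answer: 8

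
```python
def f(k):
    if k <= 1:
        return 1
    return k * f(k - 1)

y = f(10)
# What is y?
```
Call trace:
f(k=10)
  f(k=9)
    f(k=8)
      f(k=7)
        f(k=6)
          f(k=5)
            f(k=4)
              f(k=3)
                f(k=2)
                  f(k=1)
                  -> return 1
                -> return 2
              -> return 6
            -> return 24
          -> return 120
        -> return 720
      -> return 5040
    -> return 40320
  -> return 362880
-> return 3628800

Final answer: 3628800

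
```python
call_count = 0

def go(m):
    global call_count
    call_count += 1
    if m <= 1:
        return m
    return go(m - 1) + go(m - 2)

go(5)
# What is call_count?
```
Call trace (a repeated sub-call is expanded the first time; later identical calls just restate its return value):
go(m=5)
  go(m=4)
    go(m=3)
      go(m=2)
        go(m=1)
        -> return 1
        go(m=0)
        -> return 0
      -> return 1
      go(m=1)
      -> return 1
    -> return 2
    go(m=2) -> return 1  (same call as traced above)
  -> return 3
  go(m=3) -> return 2  (same call as traced above)
-> return 5

call_count is incremented once per call, so count the calls in each subtree. Let C(m) = number of calls made by go(m).
C(0) = C(1) = 1 (base case, no recursion); C(m) = 1 + C(m - 1) + C(m - 2) otherwise.
C(2) = 1 + C(1) + C(0) = 1 + 1 + 1 = 3
C(3) = 1 + C(2) + C(1) = 1 + 3 + 1 = 5
C(4) = 1 + C(3) + C(2) = 1 + 5 + 3 = 9
C(5) = 1 + C(4) + C(3) = 1 + 9 + 5 = 15
call_count = C(5) = 15

Final answer: 15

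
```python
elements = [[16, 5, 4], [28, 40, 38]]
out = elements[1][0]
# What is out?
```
Trace:
  elements=[[16, 5, 4], [28, 40, 38]]
  elements=[[16, 5, 4], [28, 40, 38]], out=28

Final answer: 28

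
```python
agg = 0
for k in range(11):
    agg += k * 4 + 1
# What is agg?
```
Trace:
  agg=0
  agg=1, k=0
  agg=6, k=1
  agg=15, k=2
  agg=28, k=3
  agg=45, k=4
  agg=66, k=5
  agg=91, k=6
  agg=120, k=7
  agg=153, k=8
  agg=190, k=9
  agg=231, k=10

Final answer: 231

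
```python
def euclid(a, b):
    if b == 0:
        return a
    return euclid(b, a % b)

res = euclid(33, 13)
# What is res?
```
Call trace:
euclid(a=33, b=13)
  euclid(a=13, b=7)
    euclid(a=7, b=6)
      euclid(a=6, b=1)
        euclid(a=1, b=0)
        -> return 1
      -> return 1
    -> return 1
  -> return 1
-> return 1

Final answer: 1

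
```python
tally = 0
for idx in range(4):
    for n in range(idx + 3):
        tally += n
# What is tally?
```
Trace:
  tally=0
  tally=0, idx=0, n=0
  tally=1, idx=0, n=1
  tally=3, idx=0, n=2
  tally=3, idx=1, n=0
  tally=4, idx=1, n=1
  tally=6, idx=1, n=2
  tally=9, idx=1, n=3
  tally=9, idx=2, n=0
  tally=10, idx=2, n=1
  tally=12, idx=2, n=2
  tally=15, idx=2, n=3
  tally=19, idx=2, n=4
  tally=19, idx=3, n=0
  tally=20, idx=3, n=1
  tally=22, idx=3, n=2
  tally=25, idx=3, n=3
  tally=29, idx=3, n=4
  tally=34, idx=3, n=5

Final answer: 34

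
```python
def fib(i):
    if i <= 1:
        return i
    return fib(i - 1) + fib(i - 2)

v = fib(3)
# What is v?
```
Call trace:
fib(i=3)
  fib(i=2)
    fib(i=1)
    -> return 1
    fib(i=0)
    -> return 0
  -> return 1
  fib(i=1)
  -> return 1
-> return 2

Final answer: 2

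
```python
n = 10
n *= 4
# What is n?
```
Trace:
  n=10
  n=40

Final answer: 40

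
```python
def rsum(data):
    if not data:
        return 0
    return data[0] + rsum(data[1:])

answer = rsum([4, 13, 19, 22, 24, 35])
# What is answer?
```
Call trace:
rsum(data=[4, 13, 19, 22, 24, 35])
  rsum(data=[13, 19, 22, 24, 35])
    rsum(data=[19, 22, 24, 35])
      rsum(data=[22, 24, 35])
        rsum(data=[24, 35])
          rsum(data=[35])
            rsum(data=[])
            -> return 0
          -> return 35
        -> return 59
      -> return 81
    -> return 100
  -> return 113
-> return 117

Final answer: 117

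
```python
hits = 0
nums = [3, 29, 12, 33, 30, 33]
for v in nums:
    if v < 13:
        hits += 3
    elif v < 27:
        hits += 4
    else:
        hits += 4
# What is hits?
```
Trace:
  hits=0
  hits=3, v=3
  hits=7, v=29
  hits=10, v=12
  hits=14, v=33
  hits=18, v=30
  hits=22, v=33

Final answer: 22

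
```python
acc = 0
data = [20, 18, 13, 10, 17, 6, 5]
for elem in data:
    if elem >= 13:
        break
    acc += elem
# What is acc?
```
Trace:
  acc=0
  acc=0, elem=20

Final answer: 0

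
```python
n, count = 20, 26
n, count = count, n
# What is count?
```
Trace:
  n=20, count=26
  n=26, count=20

Final answer: 20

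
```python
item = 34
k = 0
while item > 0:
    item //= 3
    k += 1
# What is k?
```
Trace:
  item=34
  item=34, k=0
  item=11, k=1
  item=3, k=2
  item=1, k=3
  item=0, k=4

Final answer: 4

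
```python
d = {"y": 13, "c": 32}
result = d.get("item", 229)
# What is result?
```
Trace:
  d={'y': 13, 'c': 32}
  d={'y': 13, 'c': 32}, result=229

Final answer: 229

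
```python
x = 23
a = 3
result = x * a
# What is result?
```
Trace:
  x=23
  x=23, a=3
  x=23, a=3, result=69

Final answer: 69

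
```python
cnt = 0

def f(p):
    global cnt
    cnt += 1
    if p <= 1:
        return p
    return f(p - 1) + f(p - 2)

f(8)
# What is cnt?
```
Call trace (a repeated sub-call is expanded the first time; later identical calls just restate its return value):
f(p=8)
  f(p=7)
    f(p=6)
      f(p=5)
        f(p=4)
          f(p=3)
            f(p=2)
              f(p=1)
              -> return 1
              f(p=0)
              -> return 0
            -> return 1
            f(p=1)
            -> return 1
          -> return 2
          f(p=2) -> return 1  (same call as traced above)
        -> return 3
        f(p=3) -> return 2  (same call as traced above)
      -> return 5
      f(p=4) -> return 3  (same call as traced above)
    -> return 8
    f(p=5) -> return 5  (same call as traced above)
  -> return 13
  f(p=6) -> return 8  (same call as traced above)
-> return 21

cnt is incremented once per call, so count the calls in each subtree. Let C(p) = number of calls made by f(p).
C(0) = C(1) = 1 (base case, no recursion); C(p) = 1 + C(p - 1) + C(p - 2) otherwise.
C(2) = 1 + C(1) + C(0) = 1 + 1 + 1 = 3
C(3) = 1 + C(2) + C(1) = 1 + 3 + 1 = 5
C(4) = 1 + C(3) + C(2) = 1 + 5 + 3 = 9
C(5) = 1 + C(4) + C(3) = 1 + 9 + 5 = 15
C(6) = 1 + C(5) + C(4) = 1 + 15 + 9 = 25
C(7) = 1 + C(6) + C(5) = 1 + 25 + 15 = 41
C(8) = 1 + C(7) + C(6) = 1 + 41 + 25 = 67
cnt = C(8) = 67

Final answer: 67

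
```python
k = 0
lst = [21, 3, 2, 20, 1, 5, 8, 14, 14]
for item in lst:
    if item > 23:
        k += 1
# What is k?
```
Trace:
  k=0
  k=0, item=21
  k=0, item=3
  k=0, item=2
  k=0, item=20
  k=0, item=1
  k=0, item=5
  k=0, item=8
  k=0, item=14
  k=0, item=14

Final answer: 0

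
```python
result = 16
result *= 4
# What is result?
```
Trace:
  result=16
  result=64

Final answer: 64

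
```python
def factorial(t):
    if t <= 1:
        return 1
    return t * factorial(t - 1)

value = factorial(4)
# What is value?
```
Call trace:
factorial(t=4)
  factorial(t=3)
    factorial(t=2)
      factorial(t=1)
      -> return 1
    -> return 2
  -> return 6
-> return 24

Final answer: 24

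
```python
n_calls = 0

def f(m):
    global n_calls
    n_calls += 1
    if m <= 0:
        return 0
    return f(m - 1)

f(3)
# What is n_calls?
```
Call trace:
f(m=3)
  f(m=2)
    f(m=1)
      f(m=0)
      -> return 0
    -> return 0
  -> return 0
-> return 0

n_calls is incremented once per call. f is entered once for each m = 3, 2, 1, 0 (the m <= 0 call returns without recursing), i.e. 3 + 1 calls.
n_calls = 4

Final answer: 4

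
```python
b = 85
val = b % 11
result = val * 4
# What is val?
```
Trace:
  b=85
  b=85, val=8
  b=85, val=8, result=32

Final answer: 8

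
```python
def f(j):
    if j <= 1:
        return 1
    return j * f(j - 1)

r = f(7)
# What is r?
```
Call trace:
f(j=7)
  f(j=6)
    f(j=5)
      f(j=4)
        f(j=3)
          f(j=2)
            f(j=1)
            -> return 1
          -> return 2
        -> return 6
      -> return 24
    -> return 120
  -> return 720
-> return 5040

Final answer: 5040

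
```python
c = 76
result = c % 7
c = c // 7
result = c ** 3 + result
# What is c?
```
Trace:
  c=76
  c=76, result=6
  c=10, result=6
  c=10, result=1006

Final answer: 10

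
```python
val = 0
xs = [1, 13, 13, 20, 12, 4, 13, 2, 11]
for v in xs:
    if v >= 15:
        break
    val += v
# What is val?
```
Trace:
  val=0
  val=1, v=1
  val=14, v=13
  val=27, v=13
  val=27, v=20

Final answer: 27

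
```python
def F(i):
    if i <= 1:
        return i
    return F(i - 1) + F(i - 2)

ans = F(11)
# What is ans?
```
Call trace (a repeated sub-call is expanded the first time; later identical calls just restate its return value):
F(i=11)
  F(i=10)
    F(i=9)
      F(i=8)
        F(i=7)
          F(i=6)
            F(i=5)
              F(i=4)
                F(i=3)
                  F(i=2)
                    F(i=1)
                    -> return 1
                    F(i=0)
                    -> return 0
                  -> return 1
                  F(i=1)
                  -> return 1
                -> return 2
                F(i=2) -> return 1  (same call as traced above)
              -> return 3
              F(i=3) -> return 2  (same call as traced above)
            -> return 5
            F(i=4) -> return 3  (same call as traced above)
          -> return 8
          F(i=5) -> return 5  (same call as traced above)
        -> return 13
        F(i=6) -> return 8  (same call as traced above)
      -> return 21
      F(i=7) -> return 13  (same call as traced above)
    -> return 34
    F(i=8) -> return 21  (same call as traced above)
  -> return 55
  F(i=9) -> return 34  (same call as traced above)
-> return 89

Final answer: 89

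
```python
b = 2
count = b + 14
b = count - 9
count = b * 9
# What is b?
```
Trace:
  b=2
  b=2, count=16
  b=7, count=16
  b=7, count=63

Final answer: 7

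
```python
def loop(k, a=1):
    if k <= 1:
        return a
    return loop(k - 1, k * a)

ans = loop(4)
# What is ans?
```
Call trace:
loop(k=4, a=1)
  loop(k=3, a=4)
    loop(k=2, a=12)
      loop(k=1, a=24)
      -> return 24
    -> return 24
  -> return 24
-> return 24

Final answer: 24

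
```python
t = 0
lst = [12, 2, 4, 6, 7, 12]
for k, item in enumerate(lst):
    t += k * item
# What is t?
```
Trace:
  t=0
  t=0, k=0, item=12
  t=2, k=1, item=2
  t=10, k=2, item=4
  t=28, k=3, item=6
  t=56, k=4, item=7
  t=116, k=5, item=12

Final answer: 116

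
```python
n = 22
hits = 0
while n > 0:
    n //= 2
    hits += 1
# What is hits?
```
Trace:
  n=22
  n=22, hits=0
  n=11, hits=1
  n=5, hits=2
  n=2, hits=3
  n=1, hits=4
  n=0, hits=5

Final answer: 5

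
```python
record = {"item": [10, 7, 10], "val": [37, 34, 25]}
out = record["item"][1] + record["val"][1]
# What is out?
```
Trace:
  record={'item': [10, 7, 10], 'val': [37, 34, 25]}
  record={'item': [10, 7, 10], 'val': [37, 34, 25]}, out=41

Final answer: 41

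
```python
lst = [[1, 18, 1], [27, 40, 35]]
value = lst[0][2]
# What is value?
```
Trace:
  lst=[[1, 18, 1], [27, 40, 35]]
  lst=[[1, 18, 1], [27, 40, 35]], value=1

Final answer: 1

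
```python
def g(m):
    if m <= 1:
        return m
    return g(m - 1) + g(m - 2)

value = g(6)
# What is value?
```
Call trace (a repeated sub-call is expanded the first time; later identical calls just restate its return value):
g(m=6)
  g(m=5)
    g(m=4)
      g(m=3)
        g(m=2)
          g(m=1)
          -> return 1
          g(m=0)
          -> return 0
        -> return 1
        g(m=1)
        -> return 1
      -> return 2
      g(m=2) -> return 1  (same call as traced above)
    -> return 3
    g(m=3) -> return 2  (same call as traced above)
  -> return 5
  g(m=4) -> return 3  (same call as traced above)
-> return 8

Final answer: 8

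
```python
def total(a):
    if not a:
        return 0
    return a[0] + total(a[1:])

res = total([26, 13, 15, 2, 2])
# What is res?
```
Call trace:
total(a=[26, 13, 15, 2, 2])
  total(a=[13, 15, 2, 2])
    total(a=[15, 2, 2])
      total(a=[2, 2])
        total(a=[2])
          total(a=[])
          -> return 0
        -> return 2
      -> return 4
    -> return 19
  -> return 32
-> return 58

Final answer: 58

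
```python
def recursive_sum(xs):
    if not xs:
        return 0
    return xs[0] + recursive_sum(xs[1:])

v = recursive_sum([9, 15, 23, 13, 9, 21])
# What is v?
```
Call trace:
recursive_sum(xs=[9, 15, 23, 13, 9, 21])
  recursive_sum(xs=[15, 23, 13, 9, 21])
    recursive_sum(xs=[23, 13, 9, 21])
      recursive_sum(xs=[13, 9, 21])
        recursive_sum(xs=[9, 21])
          recursive_sum(xs=[21])
            recursive_sum(xs=[])
            -> return 0
          -> return 21
        -> return 30
      -> return 43
    -> return 66
  -> return 81
-> return 90

Final answer: 90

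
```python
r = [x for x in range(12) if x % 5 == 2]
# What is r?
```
Trace:
  x=0
  x=1
  x=2
  x=3
  x=4
  x=5
  x=6
  x=7
  x=8
  x=9
  x=10
  x=11
  r=[2, 7]

Final answer: [2, 7]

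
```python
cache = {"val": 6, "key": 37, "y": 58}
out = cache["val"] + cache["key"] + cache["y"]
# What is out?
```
Trace:
  cache={'val': 6, 'key': 37, 'y': 58}
  cache={'val': 6, 'key': 37, 'y': 58}, out=101

Final answer: 101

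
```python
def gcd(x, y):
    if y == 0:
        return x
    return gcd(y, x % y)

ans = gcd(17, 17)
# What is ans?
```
Call trace:
gcd(x=17, y=17)
  gcd(x=17, y=0)
  -> return 17
-> return 17

Final answer: 17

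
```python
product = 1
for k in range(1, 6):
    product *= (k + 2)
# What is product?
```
Trace:
  product=1
  product=3, k=1
  product=12, k=2
  product=60, k=3
  product=360, k=4
  product=2520, k=5

Final answer: 2520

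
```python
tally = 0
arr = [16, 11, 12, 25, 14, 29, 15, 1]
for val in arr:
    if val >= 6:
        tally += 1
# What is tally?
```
Trace:
  tally=0
  tally=1, val=16
  tally=2, val=11
  tally=3, val=12
  tally=4, val=25
  tally=5, val=14
  tally=6, val=29
  tally=7, val=15
  tally=7, val=1

Final answer: 7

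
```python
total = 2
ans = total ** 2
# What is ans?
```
Trace:
  total=2
  total=2, ans=4

Final answer: 4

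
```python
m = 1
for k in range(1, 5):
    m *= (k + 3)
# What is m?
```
Trace:
  m=1
  m=4, k=1
  m=20, k=2
  m=120, k=3
  m=840, k=4

Final answer: 840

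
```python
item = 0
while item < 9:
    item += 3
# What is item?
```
Trace:
  item=0
  item=3
  item=6
  item=9

Final answer: 9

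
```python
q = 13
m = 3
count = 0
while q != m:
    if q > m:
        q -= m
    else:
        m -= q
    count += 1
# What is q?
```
Trace:
  q=13
  q=13, m=3
  q=13, m=3, count=0
  q=10, m=3, count=1
  q=7, m=3, count=2
  q=4, m=3, count=3
  q=1, m=3, count=4
  q=1, m=2, count=5
  q=1, m=1, count=6

Final answer: 1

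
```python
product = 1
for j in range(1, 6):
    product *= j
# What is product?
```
Trace:
  product=1
  product=1, j=1
  product=2, j=2
  product=6, j=3
  product=24, j=4
  product=120, j=5

Final answer: 120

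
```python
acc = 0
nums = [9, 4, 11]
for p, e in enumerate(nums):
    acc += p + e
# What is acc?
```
Trace:
  acc=0
  acc=9, p=0, e=9
  acc=14, p=1, e=4
  acc=27, p=2, e=11

Final answer: 27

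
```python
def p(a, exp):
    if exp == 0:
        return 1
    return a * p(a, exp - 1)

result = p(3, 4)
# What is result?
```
Call trace:
p(a=3, exp=4)
  p(a=3, exp=3)
    p(a=3, exp=2)
      p(a=3, exp=1)
        p(a=3, exp=0)
        -> return 1
      -> return 3
    -> return 9
  -> return 27
-> return 81

Final answer: 81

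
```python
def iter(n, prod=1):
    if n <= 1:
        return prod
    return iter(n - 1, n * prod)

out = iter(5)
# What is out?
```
Call trace:
iter(n=5, prod=1)
  iter(n=4, prod=5)
    iter(n=3, prod=20)
      iter(n=2, prod=60)
        iter(n=1, prod=120)
        -> return 120
      -> return 120
    -> return 120
  -> return 120
-> return 120

Final answer: 120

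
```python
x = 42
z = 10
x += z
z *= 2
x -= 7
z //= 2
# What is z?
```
Trace:
  x=42
  x=42, z=10
  x=52, z=10
  x=52, z=20
  x=45, z=20
  x=45, z=10

Final answer: 10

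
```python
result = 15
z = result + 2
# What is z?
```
Trace:
  result=15
  result=15, z=17

Final answer: 17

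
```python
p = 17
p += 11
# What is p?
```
Trace:
  p=17
  p=28

Final answer: 28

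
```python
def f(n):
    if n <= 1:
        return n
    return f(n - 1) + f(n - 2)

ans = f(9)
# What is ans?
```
Call trace (a repeated sub-call is expanded the first time; later identical calls just restate its return value):
f(n=9)
  f(n=8)
    f(n=7)
      f(n=6)
        f(n=5)
          f(n=4)
            f(n=3)
              f(n=2)
                f(n=1)
                -> return 1
                f(n=0)
                -> return 0
              -> return 1
              f(n=1)
              -> return 1
            -> return 2
            f(n=2) -> return 1  (same call as traced above)
          -> return 3
          f(n=3) -> return 2  (same call as traced above)
        -> return 5
        f(n=4) -> return 3  (same call as traced above)
      -> return 8
      f(n=5) -> return 5  (same call as traced above)
    -> return 13
    f(n=6) -> return 8  (same call as traced above)
  -> return 21
  f(n=7) -> return 13  (same call as traced above)
-> return 34

Final answer: 34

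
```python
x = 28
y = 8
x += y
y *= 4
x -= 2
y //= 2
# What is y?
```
Trace:
  x=28
  x=28, y=8
  x=36, y=8
  x=36, y=32
  x=34, y=32
  x=34, y=16

Final answer: 16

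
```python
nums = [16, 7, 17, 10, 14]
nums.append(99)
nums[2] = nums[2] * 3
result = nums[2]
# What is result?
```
Trace:
  nums=[16, 7, 17, 10, 14]
  nums=[16, 7, 17, 10, 14, 99]
  nums=[16, 7, 51, 10, 14, 99]
  nums=[16, 7, 51, 10, 14, 99], result=51

Final answer: 51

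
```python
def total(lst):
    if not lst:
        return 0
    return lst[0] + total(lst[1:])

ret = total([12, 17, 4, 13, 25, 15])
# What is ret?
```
Call trace:
total(lst=[12, 17, 4, 13, 25, 15])
  total(lst=[17, 4, 13, 25, 15])
    total(lst=[4, 13, 25, 15])
      total(lst=[13, 25, 15])
        total(lst=[25, 15])
          total(lst=[15])
            total(lst=[])
            -> return 0
          -> return 15
        -> return 40
      -> return 53
    -> return 57
  -> return 74
-> return 86

Final answer: 86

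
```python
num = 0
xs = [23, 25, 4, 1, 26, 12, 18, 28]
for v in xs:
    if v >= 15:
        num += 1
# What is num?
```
Trace:
  num=0
  num=1, v=23
  num=2, v=25
  num=2, v=4
  num=2, v=1
  num=3, v=26
  num=3, v=12
  num=4, v=18
  num=5, v=28

Final answer: 5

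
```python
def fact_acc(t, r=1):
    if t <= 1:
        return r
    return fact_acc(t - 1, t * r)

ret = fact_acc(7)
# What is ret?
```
Call trace:
fact_acc(t=7, r=1)
  fact_acc(t=6, r=7)
    fact_acc(t=5, r=42)
      fact_acc(t=4, r=210)
        fact_acc(t=3, r=840)
          fact_acc(t=2, r=2520)
            fact_acc(t=1, r=5040)
            -> return 5040
          -> return 5040
        -> return 5040
      -> return 5040
    -> return 5040
  -> return 5040
-> return 5040

Final answer: 5040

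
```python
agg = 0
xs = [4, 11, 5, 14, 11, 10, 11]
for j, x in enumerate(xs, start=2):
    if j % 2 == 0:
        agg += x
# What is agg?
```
Trace:
  agg=0
  agg=4, j=2, x=4
  agg=4, j=3, x=11
  agg=9, j=4, x=5
  agg=9, j=5, x=14
  agg=20, j=6, x=11
  agg=20, j=7, x=10
  agg=31, j=8, x=11

Final answer: 31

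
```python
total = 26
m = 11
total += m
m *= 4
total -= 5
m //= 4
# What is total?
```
Trace:
  total=26
  total=26, m=11
  total=37, m=11
  total=37, m=44
  total=32, m=44
  total=32, m=11

Final answer: 32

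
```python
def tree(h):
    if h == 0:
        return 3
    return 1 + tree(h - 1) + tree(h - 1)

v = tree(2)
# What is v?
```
Call trace (a repeated sub-call is expanded the first time; later identical calls just restate its return value):
tree(h=2)
  tree(h=1)
    tree(h=0)
    -> return 3
    tree(h=0)
    -> return 3
  -> return 7
  tree(h=1) -> return 7  (same call as traced above)
-> return 15

Final answer: 15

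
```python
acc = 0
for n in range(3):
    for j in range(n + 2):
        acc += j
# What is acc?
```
Trace:
  acc=0
  acc=0, n=0, j=0
  acc=1, n=0, j=1
  acc=1, n=1, j=0
  acc=2, n=1, j=1
  acc=4, n=1, j=2
  acc=4, n=2, j=0
  acc=5, n=2, j=1
  acc=7, n=2, j=2
  acc=10, n=2, j=3

Final answer: 10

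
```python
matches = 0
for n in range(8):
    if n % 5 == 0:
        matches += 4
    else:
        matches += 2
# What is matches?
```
Trace:
  matches=0
  matches=4, n=0
  matches=6, n=1
  matches=8, n=2
  matches=10, n=3
  matches=12, n=4
  matches=16, n=5
  matches=18, n=6
  matches=20, n=7

Final answer: 20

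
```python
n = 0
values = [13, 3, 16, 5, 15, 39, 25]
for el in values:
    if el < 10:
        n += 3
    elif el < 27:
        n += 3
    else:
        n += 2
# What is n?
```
Trace:
  n=0
  n=3, el=13
  n=6, el=3
  n=9, el=16
  n=12, el=5
  n=15, el=15
  n=17, el=39
  n=20, el=25

Final answer: 20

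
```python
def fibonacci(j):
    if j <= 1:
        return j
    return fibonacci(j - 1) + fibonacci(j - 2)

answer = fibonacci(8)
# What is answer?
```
Call trace (a repeated sub-call is expanded the first time; later identical calls just restate its return value):
fibonacci(j=8)
  fibonacci(j=7)
    fibonacci(j=6)
      fibonacci(j=5)
        fibonacci(j=4)
          fibonacci(j=3)
            fibonacci(j=2)
              fibonacci(j=1)
              -> return 1
              fibonacci(j=0)
              -> return 0
            -> return 1
            fibonacci(j=1)
            -> return 1
          -> return 2
          fibonacci(j=2) -> return 1  (same call as traced above)
        -> return 3
        fibonacci(j=3) -> return 2  (same call as traced above)
      -> return 5
      fibonacci(j=4) -> return 3  (same call as traced above)
    -> return 8
    fibonacci(j=5) -> return 5  (same call as traced above)
  -> return 13
  fibonacci(j=6) -> return 8  (same call as traced above)
-> return 21

Final answer: 21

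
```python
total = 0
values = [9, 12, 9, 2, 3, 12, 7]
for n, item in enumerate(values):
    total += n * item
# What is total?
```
Trace:
  total=0
  total=0, n=0, item=9
  total=12, n=1, item=12
  total=30, n=2, item=9
  total=36, n=3, item=2
  total=48, n=4, item=3
  total=108, n=5, item=12
  total=150, n=6, item=7

Final answer: 150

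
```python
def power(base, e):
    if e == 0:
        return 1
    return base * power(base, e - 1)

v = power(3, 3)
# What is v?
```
Call trace:
power(base=3, e=3)
  power(base=3, e=2)
    power(base=3, e=1)
      power(base=3, e=0)
      -> return 1
    -> return 3
  -> return 9
-> return 27

Final answer: 27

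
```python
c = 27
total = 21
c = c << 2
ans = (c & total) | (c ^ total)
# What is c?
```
Trace:
  c=27
  c=27, total=21
  c=108, total=21
  c=108, total=21, ans=125

Final answer: 108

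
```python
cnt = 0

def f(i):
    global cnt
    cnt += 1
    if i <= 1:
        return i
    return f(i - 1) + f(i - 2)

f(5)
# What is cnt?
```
Call trace (a repeated sub-call is expanded the first time; later identical calls just restate its return value):
f(i=5)
  f(i=4)
    f(i=3)
      f(i=2)
        f(i=1)
        -> return 1
        f(i=0)
        -> return 0
      -> return 1
      f(i=1)
      -> return 1
    -> return 2
    f(i=2) -> return 1  (same call as traced above)
  -> return 3
  f(i=3) -> return 2  (same call as traced above)
-> return 5

cnt is incremented once per call, so count the calls in each subtree. Let C(i) = number of calls made by f(i).
C(0) = C(1) = 1 (base case, no recursion); C(i) = 1 + C(i - 1) + C(i - 2) otherwise.
C(2) = 1 + C(1) + C(0) = 1 + 1 + 1 = 3
C(3) = 1 + C(2) + C(1) = 1 + 3 + 1 = 5
C(4) = 1 + C(3) + C(2) = 1 + 5 + 3 = 9
C(5) = 1 + C(4) + C(3) = 1 + 9 + 5 = 15
cnt = C(5) = 15

Final answer: 15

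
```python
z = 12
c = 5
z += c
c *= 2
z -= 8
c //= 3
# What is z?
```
Trace:
  z=12
  z=12, c=5
  z=17, c=5
  z=17, c=10
  z=9, c=10
  z=9, c=3

Final answer: 9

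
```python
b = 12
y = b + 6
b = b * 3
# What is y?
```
Trace:
  b=12
  b=12, y=18
  b=36, y=18

Final answer: 18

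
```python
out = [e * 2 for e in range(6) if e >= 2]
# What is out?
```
Trace:
  e=0
  e=1
  e=2
  e=3
  e=4
  e=5
  out=[4, 6, 8, 10]

Final answer: [4, 6, 8, 10]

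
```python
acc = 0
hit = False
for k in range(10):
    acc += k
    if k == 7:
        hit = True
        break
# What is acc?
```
Trace:
  acc=0
  acc=0, hit=False
  acc=0, hit=False, k=0
  acc=1, hit=False, k=1
  acc=3, hit=False, k=2
  acc=6, hit=False, k=3
  acc=10, hit=False, k=4
  acc=15, hit=False, k=5
  acc=21, hit=False, k=6
  acc=28, hit=True, k=7

Final answer: 28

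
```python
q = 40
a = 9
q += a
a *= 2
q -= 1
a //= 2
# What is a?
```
Trace:
  q=40
  q=40, a=9
  q=49, a=9
  q=49, a=18
  q=48, a=18
  q=48, a=9

Final answer: 9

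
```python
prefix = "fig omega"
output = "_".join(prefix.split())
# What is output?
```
Trace:
  prefix='fig omega'
  prefix='fig omega', output='fig_omega'

Final answer: 'fig_omega'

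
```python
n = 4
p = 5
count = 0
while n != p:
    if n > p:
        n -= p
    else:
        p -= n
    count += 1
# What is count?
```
Trace:
  n=4
  n=4, p=5
  n=4, p=5, count=0
  n=4, p=1, count=1
  n=3, p=1, count=2
  n=2, p=1, count=3
  n=1, p=1, count=4

Final answer: 4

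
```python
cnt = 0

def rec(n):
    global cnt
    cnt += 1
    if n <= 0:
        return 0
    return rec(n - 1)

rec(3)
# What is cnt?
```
Call trace:
rec(n=3)
  rec(n=2)
    rec(n=1)
      rec(n=0)
      -> return 0
    -> return 0
  -> return 0
-> return 0

cnt is incremented once per call. rec is entered once for each n = 3, 2, 1, 0 (the n <= 0 call returns without recursing), i.e. 3 + 1 calls.
cnt = 4

Final answer: 4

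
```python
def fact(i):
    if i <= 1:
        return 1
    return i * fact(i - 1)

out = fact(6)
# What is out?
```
Call trace:
fact(i=6)
  fact(i=5)
    fact(i=4)
      fact(i=3)
        fact(i=2)
          fact(i=1)
          -> return 1
        -> return 2
      -> return 6
    -> return 24
  -> return 120
-> return 720

Final answer: 720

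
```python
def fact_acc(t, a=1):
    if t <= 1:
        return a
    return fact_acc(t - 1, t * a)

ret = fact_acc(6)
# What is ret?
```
Call trace:
fact_acc(t=6, a=1)
  fact_acc(t=5, a=6)
    fact_acc(t=4, a=30)
      fact_acc(t=3, a=120)
        fact_acc(t=2, a=360)
          fact_acc(t=1, a=720)
          -> return 720
        -> return 720
      -> return 720
    -> return 720
  -> return 720
-> return 720

Final answer: 720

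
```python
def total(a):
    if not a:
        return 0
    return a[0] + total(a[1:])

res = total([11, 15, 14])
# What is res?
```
Call trace:
total(a=[11, 15, 14])
  total(a=[15, 14])
    total(a=[14])
      total(a=[])
      -> return 0
    -> return 14
  -> return 29
-> return 40

Final answer: 40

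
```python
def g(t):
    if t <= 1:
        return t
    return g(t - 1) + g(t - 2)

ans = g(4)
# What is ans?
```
Call trace (a repeated sub-call is expanded the first time; later identical calls just restate its return value):
g(t=4)
  g(t=3)
    g(t=2)
      g(t=1)
      -> return 1
      g(t=0)
      -> return 0
    -> return 1
    g(t=1)
    -> return 1
  -> return 2
  g(t=2) -> return 1  (same call as traced above)
-> return 3

Final answer: 3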